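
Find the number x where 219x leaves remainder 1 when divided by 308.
263

gcd(219, 308) = 1, so the inverse exists.
Extended Euclidean algorithm on (308, 219):
308 = 1 × 219 + 89  ⟹  89 = (1)·308 + (-1)·219
219 = 2 × 89 + 41  ⟹  41 = (-2)·308 + (3)·219
89 = 2 × 41 + 7  ⟹  7 = (5)·308 + (-7)·219
41 = 5 × 7 + 6  ⟹  6 = (-27)·308 + (38)·219
7 = 1 × 6 + 1  ⟹  1 = (32)·308 + (-45)·219
So (-45)·219 ≡ 1 (mod 308), i.e. 219^(-1) ≡ -45 ≡ 263 (mod 308).
Check: 219 × 263 = 57597 ≡ 1 (mod 308)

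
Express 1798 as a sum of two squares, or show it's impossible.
Not possible

Factorization: 1798 = 2 × 29 × 31
By Fermat: n is sum of two squares iff every prime p ≡ 3 (mod 4) appears to even power.
Prime(s) ≡ 3 (mod 4) with odd exponent: [(31, 1)]
Therefore 1798 cannot be expressed as a² + b².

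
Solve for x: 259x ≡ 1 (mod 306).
13

gcd(259, 306) = 1, so the inverse exists.
Extended Euclidean algorithm on (306, 259):
306 = 1 × 259 + 47  ⟹  47 = (1)·306 + (-1)·259
259 = 5 × 47 + 24  ⟹  24 = (-5)·306 + (6)·259
47 = 1 × 24 + 23  ⟹  23 = (6)·306 + (-7)·259
24 = 1 × 23 + 1  ⟹  1 = (-11)·306 + (13)·259
So (13)·259 ≡ 1 (mod 306), i.e. 259^(-1) ≡ 13 (mod 306).
Check: 259 × 13 = 3367 ≡ 1 (mod 306)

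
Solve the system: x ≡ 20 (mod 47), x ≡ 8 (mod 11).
349

Using Chinese Remainder Theorem:
M = 47 × 11 = 517
M1 = 11, M2 = 47
y1 = 11^(-1) mod 47 = 30
y2 = 47^(-1) mod 11 = 4
x = (20×11×30 + 8×47×4) mod 517 = 349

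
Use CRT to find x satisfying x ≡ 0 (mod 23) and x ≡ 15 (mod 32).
207

Using Chinese Remainder Theorem:
M = 23 × 32 = 736
M1 = 32, M2 = 23
y1 = 32^(-1) mod 23 = 18
y2 = 23^(-1) mod 32 = 7
x = (0×32×18 + 15×23×7) mod 736 = 207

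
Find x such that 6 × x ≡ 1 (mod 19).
16

gcd(6, 19) = 1, so the inverse exists.
Extended Euclidean algorithm on (19, 6):
19 = 3 × 6 + 1  ⟹  1 = (1)·19 + (-3)·6
So (-3)·6 ≡ 1 (mod 19), i.e. 6^(-1) ≡ -3 ≡ 16 (mod 19).
Check: 6 × 16 = 96 ≡ 1 (mod 19)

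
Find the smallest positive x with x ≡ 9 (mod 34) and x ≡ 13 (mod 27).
553

Using Chinese Remainder Theorem:
M = 34 × 27 = 918
M1 = 27, M2 = 34
y1 = 27^(-1) mod 34 = 29
y2 = 34^(-1) mod 27 = 4
x = (9×27×29 + 13×34×4) mod 918 = 553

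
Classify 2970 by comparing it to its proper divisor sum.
abundant

Proper divisors of 2970: sum = 1 + 2 + 3 + 5 + 6 + 9 + 10 + 11 + ... + 495 + 594 + 990 + 1485 (31 divisors) = 5670
Since 5670 > 2970, 2970 is abundant.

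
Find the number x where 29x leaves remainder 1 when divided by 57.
2

gcd(29, 57) = 1, so the inverse exists.
Extended Euclidean algorithm on (57, 29):
57 = 1 × 29 + 28  ⟹  28 = (1)·57 + (-1)·29
29 = 1 × 28 + 1  ⟹  1 = (-1)·57 + (2)·29
So (2)·29 ≡ 1 (mod 57), i.e. 29^(-1) ≡ 2 (mod 57).
Check: 29 × 2 = 58 ≡ 1 (mod 57)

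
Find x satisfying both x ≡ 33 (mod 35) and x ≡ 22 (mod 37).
873

Using Chinese Remainder Theorem:
M = 35 × 37 = 1295
M1 = 37, M2 = 35
y1 = 37^(-1) mod 35 = 18
y2 = 35^(-1) mod 37 = 18
x = (33×37×18 + 22×35×18) mod 1295 = 873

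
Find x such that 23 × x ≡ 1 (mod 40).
7

gcd(23, 40) = 1, so the inverse exists.
Extended Euclidean algorithm on (40, 23):
40 = 1 × 23 + 17  ⟹  17 = (1)·40 + (-1)·23
23 = 1 × 17 + 6  ⟹  6 = (-1)·40 + (2)·23
17 = 2 × 6 + 5  ⟹  5 = (3)·40 + (-5)·23
6 = 1 × 5 + 1  ⟹  1 = (-4)·40 + (7)·23
So (7)·23 ≡ 1 (mod 40), i.e. 23^(-1) ≡ 7 (mod 40).
Check: 23 × 7 = 161 ≡ 1 (mod 40)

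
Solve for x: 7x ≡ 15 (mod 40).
x ≡ 25 (mod 40)

gcd(7, 40) = 1, which divides 15, so solutions exist.
Find 7^(-1) mod 40 by the extended Euclidean algorithm:
40 = 5 × 7 + 5  ⟹  5 = (1)·40 + (-5)·7
7 = 1 × 5 + 2  ⟹  2 = (-1)·40 + (6)·7
5 = 2 × 2 + 1  ⟹  1 = (3)·40 + (-17)·7
So (-17)·7 ≡ 1 (mod 40), i.e. 7^(-1) ≡ -17 ≡ 23 (mod 40).
x ≡ 23 × 15 = 345 ≡ 25 (mod 40).
Check: 7 × 25 = 175 ≡ 15 (mod 40).
Unique solution: x ≡ 25 (mod 40)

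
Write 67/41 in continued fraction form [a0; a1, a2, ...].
[1; 1, 1, 1, 2, 1, 3]

Euclidean algorithm steps:
67 = 1 × 41 + 26
41 = 1 × 26 + 15
26 = 1 × 15 + 11
15 = 1 × 11 + 4
11 = 2 × 4 + 3
4 = 1 × 3 + 1
3 = 3 × 1 + 0
Continued fraction: [1; 1, 1, 1, 2, 1, 3]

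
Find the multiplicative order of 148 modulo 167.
166

167 is prime, so ord(148) divides φ(167) = 166.
Divisors of 166: 1, 2, 83, 166.
Repeated squaring: 148^1 ≡ 148, 148^2 ≡ 27, 148^4 ≡ 61, 148^8 ≡ 47, 148^16 ≡ 38, 148^32 ≡ 108, 148^64 ≡ 141, 148^128 ≡ 8 (mod 167).
Test 148^d mod 167 for each divisor d in increasing order:
148^1 ≡ 148
148^2 ≡ 27
148^83 = 148^64·148^16·148^2·148^1 ≡ 166
148^166 = 148^128·148^32·148^4·148^2 ≡ 1  ← first divisor giving 1
The order is 166.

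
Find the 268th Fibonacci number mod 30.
21

Matrix identity: Q^n = [[F_(n+1), F_n], [F_n, F_(n-1)]] with Q = [[1,1],[1,0]].
n = 268 = 100001100₂. Square-and-multiply, entries mod 30:
Q^1 = [[1,1],[1,0]]
Q^2 = (Q^1)² = [[2,1],[1,1]]
Q^4 = (Q^2)² = [[5,3],[3,2]]
Q^8 = (Q^4)² = [[4,21],[21,13]]
Q^16 = (Q^8)² = [[7,27],[27,10]]
Q^33 = (Q^16)²·Q = [[7,28],[28,9]]
Q^67 = (Q^33)²·Q = [[21,23],[23,28]]
Q^134 = (Q^67)² = [[10,17],[17,23]]
Q^268 = (Q^134)² = [[29,21],[21,8]]
F_268 mod 30 = Q^268[0][1] = 21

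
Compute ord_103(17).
51

103 is prime, so ord(17) divides φ(103) = 102.
Divisors of 102: 1, 2, 3, 6, 17, 34, 51, 102.
Repeated squaring: 17^1 ≡ 17, 17^2 ≡ 83, 17^4 ≡ 91, 17^8 ≡ 41, 17^16 ≡ 33, 17^32 ≡ 59, 17^64 ≡ 82 (mod 103).
Test 17^d mod 103 for each divisor d in increasing order:
17^1 ≡ 17
17^2 ≡ 83
17^3 = 17^2·17^1 ≡ 72
17^6 = 17^4·17^2 ≡ 34
17^17 = 17^16·17^1 ≡ 46
17^34 = 17^32·17^2 ≡ 56
17^51 = 17^32·17^16·17^2·17^1 ≡ 1  ← first divisor giving 1
The order is 51.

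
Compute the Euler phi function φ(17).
16

17 = 17
φ(n) = n × ∏(1 - 1/p) for each prime p dividing n
φ(17) = 17 × (1 - 1/17) = 16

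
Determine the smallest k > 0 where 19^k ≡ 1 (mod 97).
32

97 is prime, so ord(19) divides φ(97) = 96.
Divisors of 96: 1, 2, 3, 4, 6, 8, 12, 16, 24, 32, 48, 96.
Repeated squaring: 19^1 ≡ 19, 19^2 ≡ 70, 19^4 ≡ 50, 19^8 ≡ 75, 19^16 ≡ 96, 19^32 ≡ 1, 19^64 ≡ 1 (mod 97).
Test 19^d mod 97 for each divisor d in increasing order:
19^1 ≡ 19
19^2 ≡ 70
19^3 = 19^2·19^1 ≡ 69
19^4 ≡ 50
19^6 = 19^4·19^2 ≡ 8
19^8 ≡ 75
19^12 = 19^8·19^4 ≡ 64
19^16 ≡ 96
19^24 = 19^16·19^8 ≡ 22
19^32 ≡ 1  ← first divisor giving 1
The order is 32.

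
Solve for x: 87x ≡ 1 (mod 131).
128

gcd(87, 131) = 1, so the inverse exists.
Extended Euclidean algorithm on (131, 87):
131 = 1 × 87 + 44  ⟹  44 = (1)·131 + (-1)·87
87 = 1 × 44 + 43  ⟹  43 = (-1)·131 + (2)·87
44 = 1 × 43 + 1  ⟹  1 = (2)·131 + (-3)·87
So (-3)·87 ≡ 1 (mod 131), i.e. 87^(-1) ≡ -3 ≡ 128 (mod 131).
Check: 87 × 128 = 11136 ≡ 1 (mod 131)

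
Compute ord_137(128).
68

137 is prime, so ord(128) divides φ(137) = 136.
Divisors of 136: 1, 2, 4, 8, 17, 34, 68, 136.
Repeated squaring: 128^1 ≡ 128, 128^2 ≡ 81, 128^4 ≡ 122, 128^8 ≡ 88, 128^16 ≡ 72, 128^32 ≡ 115, 128^64 ≡ 73, 128^128 ≡ 123 (mod 137).
Test 128^d mod 137 for each divisor d in increasing order:
128^1 ≡ 128
128^2 ≡ 81
128^4 ≡ 122
128^8 ≡ 88
128^17 = 128^16·128^1 ≡ 37
128^34 = 128^32·128^2 ≡ 136
128^68 = 128^64·128^4 ≡ 1  ← first divisor giving 1
The order is 68.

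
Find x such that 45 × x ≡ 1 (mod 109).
63

gcd(45, 109) = 1, so the inverse exists.
Extended Euclidean algorithm on (109, 45):
109 = 2 × 45 + 19  ⟹  19 = (1)·109 + (-2)·45
45 = 2 × 19 + 7  ⟹  7 = (-2)·109 + (5)·45
19 = 2 × 7 + 5  ⟹  5 = (5)·109 + (-12)·45
7 = 1 × 5 + 2  ⟹  2 = (-7)·109 + (17)·45
5 = 2 × 2 + 1  ⟹  1 = (19)·109 + (-46)·45
So (-46)·45 ≡ 1 (mod 109), i.e. 45^(-1) ≡ -46 ≡ 63 (mod 109).
Check: 45 × 63 = 2835 ≡ 1 (mod 109)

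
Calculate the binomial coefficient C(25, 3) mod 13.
12

Using Lucas' theorem:
Write n=25 and k=3 in base 13:
n in base 13: [1, 12]
k in base 13: [0, 3]
C(25,3) mod 13 = ∏ C(n_i, k_i) mod 13
Digit binomials (mod 13): C(1,0) = 1; C(12,3) = 220 ≡ 12
Product: 1 × 12 = 12 ≡ 12 (mod 13)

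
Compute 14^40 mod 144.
112

Repeated squaring. Binary of 40 = 101000.
14^1 ≡ 14 (mod 144); 14^2 ≡ 52 (mod 144); 14^4 ≡ 112 (mod 144); 14^8 ≡ 16 (mod 144); 14^16 ≡ 112 (mod 144); 14^32 ≡ 16 (mod 144)
14^40 = 14^8 × 14^32 ≡ 112 (mod 144)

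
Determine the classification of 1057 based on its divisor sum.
deficient

Proper divisors of 1057: sum = 1 + 7 + 151 = 159
Since 159 < 1057, 1057 is deficient.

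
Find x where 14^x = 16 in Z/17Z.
8

Baby-step giant-step with step n = ⌈√17⌉ = 5.
Baby steps 14^j mod 17 (j:value) for j=0..4: 0:1, 1:14, 2:9, 3:7, 4:13.
Giant-step multiplier: 14^(-5) ≡ 14^(16-5) = 14^11 ≡ 10 (mod 17).
Giant steps γ_i = 16·10^i mod 17: γ_0=16, γ_1=7 (in table at j=3).
x = i·n + j = 1·5 + 3 = 8.
Check: 14^8 ≡ 16 (mod 17).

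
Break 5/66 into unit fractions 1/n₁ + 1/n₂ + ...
1/14 + 1/231

Greedy algorithm:
5/66: ceiling(66/5) = 14, use 1/14
1/231: ceiling(231/1) = 231, use 1/231
Result: 5/66 = 1/14 + 1/231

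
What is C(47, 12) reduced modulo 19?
0

Using Lucas' theorem:
Write n=47 and k=12 in base 19:
n in base 19: [2, 9]
k in base 19: [0, 12]
C(47,12) mod 19 = ∏ C(n_i, k_i) mod 19
Digit binomials (mod 19): C(2,0) = 1; C(9,12) = 0 (k_i > n_i)
Product: 1 × 0 = 0 ≡ 0 (mod 19)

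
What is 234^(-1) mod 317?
42

gcd(234, 317) = 1, so the inverse exists.
Extended Euclidean algorithm on (317, 234):
317 = 1 × 234 + 83  ⟹  83 = (1)·317 + (-1)·234
234 = 2 × 83 + 68  ⟹  68 = (-2)·317 + (3)·234
83 = 1 × 68 + 15  ⟹  15 = (3)·317 + (-4)·234
68 = 4 × 15 + 8  ⟹  8 = (-14)·317 + (19)·234
15 = 1 × 8 + 7  ⟹  7 = (17)·317 + (-23)·234
8 = 1 × 7 + 1  ⟹  1 = (-31)·317 + (42)·234
So (42)·234 ≡ 1 (mod 317), i.e. 234^(-1) ≡ 42 (mod 317).
Check: 234 × 42 = 9828 ≡ 1 (mod 317)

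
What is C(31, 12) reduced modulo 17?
6

Using Lucas' theorem:
Write n=31 and k=12 in base 17:
n in base 17: [1, 14]
k in base 17: [0, 12]
C(31,12) mod 17 = ∏ C(n_i, k_i) mod 17
Digit binomials (mod 17): C(1,0) = 1; C(14,12) = 91 ≡ 6
Product: 1 × 6 = 6 ≡ 6 (mod 17)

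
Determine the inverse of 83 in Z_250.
247

gcd(83, 250) = 1, so the inverse exists.
Extended Euclidean algorithm on (250, 83):
250 = 3 × 83 + 1  ⟹  1 = (1)·250 + (-3)·83
So (-3)·83 ≡ 1 (mod 250), i.e. 83^(-1) ≡ -3 ≡ 247 (mod 250).
Check: 83 × 247 = 20501 ≡ 1 (mod 250)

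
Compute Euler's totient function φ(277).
276

277 = 277
φ(n) = n × ∏(1 - 1/p) for each prime p dividing n
φ(277) = 277 × (1 - 1/277) = 276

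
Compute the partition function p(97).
133230930

p(n) counts ways to write n as a sum of positive integers (order ignored).
Euler's pentagonal recurrence: p(k) = p(k-1) + p(k-2) - p(k-5) - p(k-7) + p(k-12) + p(k-15) - ... (offsets j(3j∓1)/2, signs ++--, p(0)=1, p(<0)=0).
DP table for k = 0..96: p(0)=1, p(1)=1, p(2)=2, p(3)=3, p(4)=5, p(5)=7, p(6)=11, p(7)=15, p(8)=22, p(9)=30, p(10)=42, p(11)=56, p(12)=77, p(13)=101, p(14)=135, p(15)=176, p(16)=231, p(17)=297, p(18)=385, p(19)=490, p(20)=627, p(21)=792, p(22)=1002, p(23)=1255, p(24)=1575, p(25)=1958, p(26)=2436, p(27)=3010, p(28)=3718, p(29)=4565, p(30)=5604, p(31)=6842, p(32)=8349, p(33)=10143, p(34)=12310, p(35)=14883, p(36)=17977, p(37)=21637, p(38)=26015, p(39)=31185, p(40)=37338, p(41)=44583, p(42)=53174, p(43)=63261, p(44)=75175, p(45)=89134, p(46)=105558, p(47)=124754, p(48)=147273, p(49)=173525, p(50)=204226, p(51)=239943, p(52)=281589, p(53)=329931, p(54)=386155, p(55)=451276, p(56)=526823, p(57)=614154, p(58)=715220, p(59)=831820, p(60)=966467, p(61)=1121505, p(62)=1300156, p(63)=1505499, p(64)=1741630, p(65)=2012558, p(66)=2323520, p(67)=2679689, p(68)=3087735, p(69)=3554345, p(70)=4087968, p(71)=4697205, p(72)=5392783, p(73)=6185689, p(74)=7089500, p(75)=8118264, p(76)=9289091, p(77)=10619863, p(78)=12132164, p(79)=13848650, p(80)=15796476, p(81)=18004327, p(82)=20506255, p(83)=23338469, p(84)=26543660, p(85)=30167357, p(86)=34262962, p(87)=38887673, p(88)=44108109, p(89)=49995925, p(90)=56634173, p(91)=64112359, p(92)=72533807, p(93)=82010177, p(94)=92669720, p(95)=104651419, p(96)=118114304.
Final step: p(97) = p(96) + p(95) - p(92) - p(90) + p(85) + p(82) - p(75) - p(71) + p(62) + p(57) - p(46) - p(40) + p(27) + p(20) - p(5)
= 118114304 + 104651419 - 72533807 - 56634173 + 30167357 + 20506255 - 8118264 - 4697205 + 1300156 + 614154 - 105558 - 37338 + 3010 + 627 - 7
= 133230930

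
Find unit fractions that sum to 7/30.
1/5 + 1/30

Greedy algorithm:
7/30: ceiling(30/7) = 5, use 1/5
1/30: ceiling(30/1) = 30, use 1/30
Result: 7/30 = 1/5 + 1/30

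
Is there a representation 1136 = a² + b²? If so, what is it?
Not possible

Factorization: 1136 = 2^4 × 71
By Fermat: n is sum of two squares iff every prime p ≡ 3 (mod 4) appears to even power.
Prime(s) ≡ 3 (mod 4) with odd exponent: [(71, 1)]
Therefore 1136 cannot be expressed as a² + b².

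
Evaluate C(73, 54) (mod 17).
6

Using Lucas' theorem:
Write n=73 and k=54 in base 17:
n in base 17: [4, 5]
k in base 17: [3, 3]
C(73,54) mod 17 = ∏ C(n_i, k_i) mod 17
Digit binomials (mod 17): C(4,3) = 4; C(5,3) = 10
Product: 4 × 10 = 40 ≡ 6 (mod 17)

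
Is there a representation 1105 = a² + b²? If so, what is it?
4² + 33² (a=4, b=33)

Factorization: 1105 = 5 × 13 × 17
By Fermat: n is sum of two squares iff every prime p ≡ 3 (mod 4) appears to even power.
All primes ≡ 3 (mod 4) appear to even power.
Search a = 0, 1, 2, … for 1105 - a² a perfect square: first hit at a = 4: 1105 - 16 = 1089 = 33².
1105 = 4² + 33² = 16 + 1089 ✓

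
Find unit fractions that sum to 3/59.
1/20 + 1/1180

Greedy algorithm:
3/59: ceiling(59/3) = 20, use 1/20
1/1180: ceiling(1180/1) = 1180, use 1/1180
Result: 3/59 = 1/20 + 1/1180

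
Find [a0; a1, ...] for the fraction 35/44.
[0; 1, 3, 1, 8]

Euclidean algorithm steps:
35 = 0 × 44 + 35
44 = 1 × 35 + 9
35 = 3 × 9 + 8
9 = 1 × 8 + 1
8 = 8 × 1 + 0
Continued fraction: [0; 1, 3, 1, 8]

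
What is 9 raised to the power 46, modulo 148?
9

Repeated squaring. Binary of 46 = 101110.
9^1 ≡ 9 (mod 148); 9^2 ≡ 81 (mod 148); 9^4 ≡ 49 (mod 148); 9^8 ≡ 33 (mod 148); 9^16 ≡ 53 (mod 148); 9^32 ≡ 145 (mod 148)
9^46 = 9^2 × 9^4 × 9^8 × 9^32 ≡ 9 (mod 148)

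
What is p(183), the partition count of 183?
896684817527

p(n) counts ways to write n as a sum of positive integers (order ignored).
Euler's pentagonal recurrence: p(k) = p(k-1) + p(k-2) - p(k-5) - p(k-7) + p(k-12) + p(k-15) - ... (offsets j(3j∓1)/2, signs ++--, p(0)=1, p(<0)=0).
DP table for k = 0..182: p(0)=1, p(1)=1, p(2)=2, p(3)=3, p(4)=5, p(5)=7, p(6)=11, p(7)=15, p(8)=22, p(9)=30, p(10)=42, p(11)=56, p(12)=77, p(13)=101, p(14)=135, p(15)=176, p(16)=231, p(17)=297, p(18)=385, p(19)=490, p(20)=627, p(21)=792, p(22)=1002, p(23)=1255, p(24)=1575, p(25)=1958, p(26)=2436, p(27)=3010, p(28)=3718, p(29)=4565, p(30)=5604, p(31)=6842, p(32)=8349, p(33)=10143, p(34)=12310, p(35)=14883, p(36)=17977, p(37)=21637, p(38)=26015, p(39)=31185, p(40)=37338, p(41)=44583, p(42)=53174, p(43)=63261, p(44)=75175, p(45)=89134, p(46)=105558, p(47)=124754, p(48)=147273, p(49)=173525, p(50)=204226, p(51)=239943, p(52)=281589, p(53)=329931, p(54)=386155, p(55)=451276, p(56)=526823, p(57)=614154, p(58)=715220, p(59)=831820, p(60)=966467, p(61)=1121505, p(62)=1300156, p(63)=1505499, p(64)=1741630, p(65)=2012558, p(66)=2323520, p(67)=2679689, p(68)=3087735, p(69)=3554345, p(70)=4087968, p(71)=4697205, p(72)=5392783, p(73)=6185689, p(74)=7089500, p(75)=8118264, p(76)=9289091, p(77)=10619863, p(78)=12132164, p(79)=13848650, p(80)=15796476, p(81)=18004327, p(82)=20506255, p(83)=23338469, p(84)=26543660, p(85)=30167357, p(86)=34262962, p(87)=38887673, p(88)=44108109, p(89)=49995925, p(90)=56634173, p(91)=64112359, p(92)=72533807, p(93)=82010177, p(94)=92669720, p(95)=104651419, p(96)=118114304, p(97)=133230930, p(98)=150198136, p(99)=169229875, p(100)=190569292, p(101)=214481126, p(102)=241265379, p(103)=271248950, p(104)=304801365, p(105)=342325709, p(106)=384276336, p(107)=431149389, p(108)=483502844, p(109)=541946240, p(110)=607163746, p(111)=679903203, p(112)=761002156, p(113)=851376628, p(114)=952050665, p(115)=1064144451, p(116)=1188908248, p(117)=1327710076, p(118)=1482074143, p(119)=1653668665, p(120)=1844349560, p(121)=2056148051, p(122)=2291320912, p(123)=2552338241, p(124)=2841940500, p(125)=3163127352, p(126)=3519222692, p(127)=3913864295, p(128)=4351078600, p(129)=4835271870, p(130)=5371315400, p(131)=5964539504, p(132)=6620830889, p(133)=7346629512, p(134)=8149040695, p(135)=9035836076, p(136)=10015581680, p(137)=11097645016, p(138)=12292341831, p(139)=13610949895, p(140)=15065878135, p(141)=16670689208, p(142)=18440293320, p(143)=20390982757, p(144)=22540654445, p(145)=24908858009, p(146)=27517052599, p(147)=30388671978, p(148)=33549419497, p(149)=37027355200, p(150)=40853235313, p(151)=45060624582, p(152)=49686288421, p(153)=54770336324, p(154)=60356673280, p(155)=66493182097, p(156)=73232243759, p(157)=80630964769, p(158)=88751778802, p(159)=97662728555, p(160)=107438159466, p(161)=118159068427, p(162)=129913904637, p(163)=142798995930, p(164)=156919475295, p(165)=172389800255, p(166)=189334822579, p(167)=207890420102, p(168)=228204732751, p(169)=250438925115, p(170)=274768617130, p(171)=301384802048, p(172)=330495499613, p(173)=362326859895, p(174)=397125074750, p(175)=435157697830, p(176)=476715857290, p(177)=522115831195, p(178)=571701605655, p(179)=625846753120, p(180)=684957390936, p(181)=749474411781, p(182)=819876908323.
Final step: p(183) = p(182) + p(181) - p(178) - p(176) + p(171) + p(168) - p(161) - p(157) + p(148) + p(143) - p(132) - p(126) + p(113) + p(106) - p(91) - p(83) + p(66) + p(57) - p(38) - p(28) + p(7)
= 819876908323 + 749474411781 - 571701605655 - 476715857290 + 301384802048 + 228204732751 - 118159068427 - 80630964769 + 33549419497 + 20390982757 - 6620830889 - 3519222692 + 851376628 + 384276336 - 64112359 - 23338469 + 2323520 + 614154 - 26015 - 3718 + 15
= 896684817527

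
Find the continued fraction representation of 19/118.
[0; 6, 4, 1, 3]

Euclidean algorithm steps:
19 = 0 × 118 + 19
118 = 6 × 19 + 4
19 = 4 × 4 + 3
4 = 1 × 3 + 1
3 = 3 × 1 + 0
Continued fraction: [0; 6, 4, 1, 3]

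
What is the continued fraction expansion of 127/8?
[15; 1, 7]

Euclidean algorithm steps:
127 = 15 × 8 + 7
8 = 1 × 7 + 1
7 = 7 × 1 + 0
Continued fraction: [15; 1, 7]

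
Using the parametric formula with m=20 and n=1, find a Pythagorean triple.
(399, 40, 401)

Euclid's formula: a = m² - n², b = 2mn, c = m² + n²
m = 20, n = 1
a = 20² - 1² = 400 - 1 = 399
b = 2 × 20 × 1 = 40
c = 20² + 1² = 400 + 1 = 401
Verification: 399² + 40² = 159201 + 1600 = 160801 = 401² ✓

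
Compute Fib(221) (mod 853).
80

Matrix identity: Q^n = [[F_(n+1), F_n], [F_n, F_(n-1)]] with Q = [[1,1],[1,0]].
n = 221 = 11011101₂. Square-and-multiply, entries mod 853:
Q^1 = [[1,1],[1,0]]
Q^3 = (Q^1)²·Q = [[3,2],[2,1]]
Q^6 = (Q^3)² = [[13,8],[8,5]]
Q^13 = (Q^6)²·Q = [[377,233],[233,144]]
Q^27 = (Q^13)²·Q = [[495,228],[228,267]]
Q^55 = (Q^27)²·Q = [[742,165],[165,577]]
Q^110 = (Q^55)² = [[308,120],[120,188]]
Q^221 = (Q^110)²·Q = [[743,80],[80,663]]
F_221 mod 853 = Q^221[0][1] = 80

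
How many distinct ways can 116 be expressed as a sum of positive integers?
1188908248

p(n) counts ways to write n as a sum of positive integers (order ignored).
Euler's pentagonal recurrence: p(k) = p(k-1) + p(k-2) - p(k-5) - p(k-7) + p(k-12) + p(k-15) - ... (offsets j(3j∓1)/2, signs ++--, p(0)=1, p(<0)=0).
DP table for k = 0..115: p(0)=1, p(1)=1, p(2)=2, p(3)=3, p(4)=5, p(5)=7, p(6)=11, p(7)=15, p(8)=22, p(9)=30, p(10)=42, p(11)=56, p(12)=77, p(13)=101, p(14)=135, p(15)=176, p(16)=231, p(17)=297, p(18)=385, p(19)=490, p(20)=627, p(21)=792, p(22)=1002, p(23)=1255, p(24)=1575, p(25)=1958, p(26)=2436, p(27)=3010, p(28)=3718, p(29)=4565, p(30)=5604, p(31)=6842, p(32)=8349, p(33)=10143, p(34)=12310, p(35)=14883, p(36)=17977, p(37)=21637, p(38)=26015, p(39)=31185, p(40)=37338, p(41)=44583, p(42)=53174, p(43)=63261, p(44)=75175, p(45)=89134, p(46)=105558, p(47)=124754, p(48)=147273, p(49)=173525, p(50)=204226, p(51)=239943, p(52)=281589, p(53)=329931, p(54)=386155, p(55)=451276, p(56)=526823, p(57)=614154, p(58)=715220, p(59)=831820, p(60)=966467, p(61)=1121505, p(62)=1300156, p(63)=1505499, p(64)=1741630, p(65)=2012558, p(66)=2323520, p(67)=2679689, p(68)=3087735, p(69)=3554345, p(70)=4087968, p(71)=4697205, p(72)=5392783, p(73)=6185689, p(74)=7089500, p(75)=8118264, p(76)=9289091, p(77)=10619863, p(78)=12132164, p(79)=13848650, p(80)=15796476, p(81)=18004327, p(82)=20506255, p(83)=23338469, p(84)=26543660, p(85)=30167357, p(86)=34262962, p(87)=38887673, p(88)=44108109, p(89)=49995925, p(90)=56634173, p(91)=64112359, p(92)=72533807, p(93)=82010177, p(94)=92669720, p(95)=104651419, p(96)=118114304, p(97)=133230930, p(98)=150198136, p(99)=169229875, p(100)=190569292, p(101)=214481126, p(102)=241265379, p(103)=271248950, p(104)=304801365, p(105)=342325709, p(106)=384276336, p(107)=431149389, p(108)=483502844, p(109)=541946240, p(110)=607163746, p(111)=679903203, p(112)=761002156, p(113)=851376628, p(114)=952050665, p(115)=1064144451.
Final step: p(116) = p(115) + p(114) - p(111) - p(109) + p(104) + p(101) - p(94) - p(90) + p(81) + p(76) - p(65) - p(59) + p(46) + p(39) - p(24) - p(16)
= 1064144451 + 952050665 - 679903203 - 541946240 + 304801365 + 214481126 - 92669720 - 56634173 + 18004327 + 9289091 - 2012558 - 831820 + 105558 + 31185 - 1575 - 231
= 1188908248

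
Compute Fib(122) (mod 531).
244

Matrix identity: Q^n = [[F_(n+1), F_n], [F_n, F_(n-1)]] with Q = [[1,1],[1,0]].
n = 122 = 1111010₂. Square-and-multiply, entries mod 531:
Q^1 = [[1,1],[1,0]]
Q^3 = (Q^1)²·Q = [[3,2],[2,1]]
Q^7 = (Q^3)²·Q = [[21,13],[13,8]]
Q^15 = (Q^7)²·Q = [[456,79],[79,377]]
Q^30 = (Q^15)² = [[184,494],[494,221]]
Q^61 = (Q^30)²·Q = [[62,179],[179,414]]
Q^122 = (Q^61)² = [[308,244],[244,64]]
F_122 mod 531 = Q^122[0][1] = 244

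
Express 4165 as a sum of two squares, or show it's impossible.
14² + 63² (a=14, b=63)

Factorization: 4165 = 5 × 7^2 × 17
By Fermat: n is sum of two squares iff every prime p ≡ 3 (mod 4) appears to even power.
All primes ≡ 3 (mod 4) appear to even power.
Search a = 0, 1, 2, … for 4165 - a² a perfect square: first hit at a = 14: 4165 - 196 = 3969 = 63².
4165 = 14² + 63² = 196 + 3969 ✓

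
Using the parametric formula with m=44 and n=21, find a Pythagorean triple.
(1495, 1848, 2377)

Euclid's formula: a = m² - n², b = 2mn, c = m² + n²
m = 44, n = 21
a = 44² - 21² = 1936 - 441 = 1495
b = 2 × 44 × 21 = 1848
c = 44² + 21² = 1936 + 441 = 2377
Verification: 1495² + 1848² = 2235025 + 3415104 = 5650129 = 2377² ✓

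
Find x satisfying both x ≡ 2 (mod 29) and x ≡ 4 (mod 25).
379

Using Chinese Remainder Theorem:
M = 29 × 25 = 725
M1 = 25, M2 = 29
y1 = 25^(-1) mod 29 = 7
y2 = 29^(-1) mod 25 = 19
x = (2×25×7 + 4×29×19) mod 725 = 379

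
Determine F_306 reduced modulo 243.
154

Matrix identity: Q^n = [[F_(n+1), F_n], [F_n, F_(n-1)]] with Q = [[1,1],[1,0]].
n = 306 = 100110010₂. Square-and-multiply, entries mod 243:
Q^1 = [[1,1],[1,0]]
Q^2 = (Q^1)² = [[2,1],[1,1]]
Q^4 = (Q^2)² = [[5,3],[3,2]]
Q^9 = (Q^4)²·Q = [[55,34],[34,21]]
Q^19 = (Q^9)²·Q = [[204,50],[50,154]]
Q^38 = (Q^19)² = [[133,161],[161,215]]
Q^76 = (Q^38)² = [[113,138],[138,218]]
Q^153 = (Q^76)²·Q = [[217,223],[223,237]]
Q^306 = (Q^153)² = [[104,154],[154,193]]
F_306 mod 243 = Q^306[0][1] = 154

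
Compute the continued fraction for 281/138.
[2; 27, 1, 1, 2]

Euclidean algorithm steps:
281 = 2 × 138 + 5
138 = 27 × 5 + 3
5 = 1 × 3 + 2
3 = 1 × 2 + 1
2 = 2 × 1 + 0
Continued fraction: [2; 27, 1, 1, 2]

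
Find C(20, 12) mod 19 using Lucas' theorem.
0

Using Lucas' theorem:
Write n=20 and k=12 in base 19:
n in base 19: [1, 1]
k in base 19: [0, 12]
C(20,12) mod 19 = ∏ C(n_i, k_i) mod 19
Digit binomials (mod 19): C(1,0) = 1; C(1,12) = 0 (k_i > n_i)
Product: 1 × 0 = 0 ≡ 0 (mod 19)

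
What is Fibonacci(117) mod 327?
143

Matrix identity: Q^n = [[F_(n+1), F_n], [F_n, F_(n-1)]] with Q = [[1,1],[1,0]].
n = 117 = 1110101₂. Square-and-multiply, entries mod 327:
Q^1 = [[1,1],[1,0]]
Q^3 = (Q^1)²·Q = [[3,2],[2,1]]
Q^7 = (Q^3)²·Q = [[21,13],[13,8]]
Q^14 = (Q^7)² = [[283,50],[50,233]]
Q^29 = (Q^14)²·Q = [[152,185],[185,294]]
Q^58 = (Q^29)² = [[104,106],[106,325]]
Q^117 = (Q^58)²·Q = [[164,143],[143,21]]
F_117 mod 327 = Q^117[0][1] = 143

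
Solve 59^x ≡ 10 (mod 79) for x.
60

Baby-step giant-step with step n = ⌈√79⌉ = 9.
Baby steps 59^j mod 79 (j:value) for j=0..8: 0:1, 1:59, 2:5, 3:58, 4:25, 5:53, 6:46, 7:28, 8:72.
Giant-step multiplier: 59^(-9) ≡ 59^(78-9) = 59^69 ≡ 57 (mod 79).
Giant steps γ_i = 10·57^i mod 79: γ_0=10, γ_1=17, γ_2=21, γ_3=12, γ_4=52, γ_5=41, γ_6=46 (in table at j=6).
x = i·n + j = 6·9 + 6 = 60.
Check: 59^60 ≡ 10 (mod 79).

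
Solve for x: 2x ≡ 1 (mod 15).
8

gcd(2, 15) = 1, so the inverse exists.
Extended Euclidean algorithm on (15, 2):
15 = 7 × 2 + 1  ⟹  1 = (1)·15 + (-7)·2
So (-7)·2 ≡ 1 (mod 15), i.e. 2^(-1) ≡ -7 ≡ 8 (mod 15).
Check: 2 × 8 = 16 ≡ 1 (mod 15)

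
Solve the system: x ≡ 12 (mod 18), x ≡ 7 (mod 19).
102

Using Chinese Remainder Theorem:
M = 18 × 19 = 342
M1 = 19, M2 = 18
y1 = 19^(-1) mod 18 = 1
y2 = 18^(-1) mod 19 = 18
x = (12×19×1 + 7×18×18) mod 342 = 102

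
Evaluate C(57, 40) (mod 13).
7

Using Lucas' theorem:
Write n=57 and k=40 in base 13:
n in base 13: [4, 5]
k in base 13: [3, 1]
C(57,40) mod 13 = ∏ C(n_i, k_i) mod 13
Digit binomials (mod 13): C(4,3) = 4; C(5,1) = 5
Product: 4 × 5 = 20 ≡ 7 (mod 13)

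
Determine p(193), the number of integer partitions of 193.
2168627105469

p(n) counts ways to write n as a sum of positive integers (order ignored).
Euler's pentagonal recurrence: p(k) = p(k-1) + p(k-2) - p(k-5) - p(k-7) + p(k-12) + p(k-15) - ... (offsets j(3j∓1)/2, signs ++--, p(0)=1, p(<0)=0).
DP table for k = 0..192: p(0)=1, p(1)=1, p(2)=2, p(3)=3, p(4)=5, p(5)=7, p(6)=11, p(7)=15, p(8)=22, p(9)=30, p(10)=42, p(11)=56, p(12)=77, p(13)=101, p(14)=135, p(15)=176, p(16)=231, p(17)=297, p(18)=385, p(19)=490, p(20)=627, p(21)=792, p(22)=1002, p(23)=1255, p(24)=1575, p(25)=1958, p(26)=2436, p(27)=3010, p(28)=3718, p(29)=4565, p(30)=5604, p(31)=6842, p(32)=8349, p(33)=10143, p(34)=12310, p(35)=14883, p(36)=17977, p(37)=21637, p(38)=26015, p(39)=31185, p(40)=37338, p(41)=44583, p(42)=53174, p(43)=63261, p(44)=75175, p(45)=89134, p(46)=105558, p(47)=124754, p(48)=147273, p(49)=173525, p(50)=204226, p(51)=239943, p(52)=281589, p(53)=329931, p(54)=386155, p(55)=451276, p(56)=526823, p(57)=614154, p(58)=715220, p(59)=831820, p(60)=966467, p(61)=1121505, p(62)=1300156, p(63)=1505499, p(64)=1741630, p(65)=2012558, p(66)=2323520, p(67)=2679689, p(68)=3087735, p(69)=3554345, p(70)=4087968, p(71)=4697205, p(72)=5392783, p(73)=6185689, p(74)=7089500, p(75)=8118264, p(76)=9289091, p(77)=10619863, p(78)=12132164, p(79)=13848650, p(80)=15796476, p(81)=18004327, p(82)=20506255, p(83)=23338469, p(84)=26543660, p(85)=30167357, p(86)=34262962, p(87)=38887673, p(88)=44108109, p(89)=49995925, p(90)=56634173, p(91)=64112359, p(92)=72533807, p(93)=82010177, p(94)=92669720, p(95)=104651419, p(96)=118114304, p(97)=133230930, p(98)=150198136, p(99)=169229875, p(100)=190569292, p(101)=214481126, p(102)=241265379, p(103)=271248950, p(104)=304801365, p(105)=342325709, p(106)=384276336, p(107)=431149389, p(108)=483502844, p(109)=541946240, p(110)=607163746, p(111)=679903203, p(112)=761002156, p(113)=851376628, p(114)=952050665, p(115)=1064144451, p(116)=1188908248, p(117)=1327710076, p(118)=1482074143, p(119)=1653668665, p(120)=1844349560, p(121)=2056148051, p(122)=2291320912, p(123)=2552338241, p(124)=2841940500, p(125)=3163127352, p(126)=3519222692, p(127)=3913864295, p(128)=4351078600, p(129)=4835271870, p(130)=5371315400, p(131)=5964539504, p(132)=6620830889, p(133)=7346629512, p(134)=8149040695, p(135)=9035836076, p(136)=10015581680, p(137)=11097645016, p(138)=12292341831, p(139)=13610949895, p(140)=15065878135, p(141)=16670689208, p(142)=18440293320, p(143)=20390982757, p(144)=22540654445, p(145)=24908858009, p(146)=27517052599, p(147)=30388671978, p(148)=33549419497, p(149)=37027355200, p(150)=40853235313, p(151)=45060624582, p(152)=49686288421, p(153)=54770336324, p(154)=60356673280, p(155)=66493182097, p(156)=73232243759, p(157)=80630964769, p(158)=88751778802, p(159)=97662728555, p(160)=107438159466, p(161)=118159068427, p(162)=129913904637, p(163)=142798995930, p(164)=156919475295, p(165)=172389800255, p(166)=189334822579, p(167)=207890420102, p(168)=228204732751, p(169)=250438925115, p(170)=274768617130, p(171)=301384802048, p(172)=330495499613, p(173)=362326859895, p(174)=397125074750, p(175)=435157697830, p(176)=476715857290, p(177)=522115831195, p(178)=571701605655, p(179)=625846753120, p(180)=684957390936, p(181)=749474411781, p(182)=819876908323, p(183)=896684817527, p(184)=980462880430, p(185)=1071823774337, p(186)=1171432692373, p(187)=1280011042268, p(188)=1398341745571, p(189)=1527273599625, p(190)=1667727404093, p(191)=1820701100652, p(192)=1987276856363.
Final step: p(193) = p(192) + p(191) - p(188) - p(186) + p(181) + p(178) - p(171) - p(167) + p(158) + p(153) - p(142) - p(136) + p(123) + p(116) - p(101) - p(93) + p(76) + p(67) - p(48) - p(38) + p(17) + p(6)
= 1987276856363 + 1820701100652 - 1398341745571 - 1171432692373 + 749474411781 + 571701605655 - 301384802048 - 207890420102 + 88751778802 + 54770336324 - 18440293320 - 10015581680 + 2552338241 + 1188908248 - 214481126 - 82010177 + 9289091 + 2679689 - 147273 - 26015 + 297 + 11
= 2168627105469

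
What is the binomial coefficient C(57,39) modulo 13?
4

Using Lucas' theorem:
Write n=57 and k=39 in base 13:
n in base 13: [4, 5]
k in base 13: [3, 0]
C(57,39) mod 13 = ∏ C(n_i, k_i) mod 13
Digit binomials (mod 13): C(4,3) = 4; C(5,0) = 1
Product: 4 × 1 = 4 ≡ 4 (mod 13)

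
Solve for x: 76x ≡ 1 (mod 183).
118

gcd(76, 183) = 1, so the inverse exists.
Extended Euclidean algorithm on (183, 76):
183 = 2 × 76 + 31  ⟹  31 = (1)·183 + (-2)·76
76 = 2 × 31 + 14  ⟹  14 = (-2)·183 + (5)·76
31 = 2 × 14 + 3  ⟹  3 = (5)·183 + (-12)·76
14 = 4 × 3 + 2  ⟹  2 = (-22)·183 + (53)·76
3 = 1 × 2 + 1  ⟹  1 = (27)·183 + (-65)·76
So (-65)·76 ≡ 1 (mod 183), i.e. 76^(-1) ≡ -65 ≡ 118 (mod 183).
Check: 76 × 118 = 8968 ≡ 1 (mod 183)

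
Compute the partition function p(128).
4351078600

p(n) counts ways to write n as a sum of positive integers (order ignored).
Euler's pentagonal recurrence: p(k) = p(k-1) + p(k-2) - p(k-5) - p(k-7) + p(k-12) + p(k-15) - ... (offsets j(3j∓1)/2, signs ++--, p(0)=1, p(<0)=0).
DP table for k = 0..127: p(0)=1, p(1)=1, p(2)=2, p(3)=3, p(4)=5, p(5)=7, p(6)=11, p(7)=15, p(8)=22, p(9)=30, p(10)=42, p(11)=56, p(12)=77, p(13)=101, p(14)=135, p(15)=176, p(16)=231, p(17)=297, p(18)=385, p(19)=490, p(20)=627, p(21)=792, p(22)=1002, p(23)=1255, p(24)=1575, p(25)=1958, p(26)=2436, p(27)=3010, p(28)=3718, p(29)=4565, p(30)=5604, p(31)=6842, p(32)=8349, p(33)=10143, p(34)=12310, p(35)=14883, p(36)=17977, p(37)=21637, p(38)=26015, p(39)=31185, p(40)=37338, p(41)=44583, p(42)=53174, p(43)=63261, p(44)=75175, p(45)=89134, p(46)=105558, p(47)=124754, p(48)=147273, p(49)=173525, p(50)=204226, p(51)=239943, p(52)=281589, p(53)=329931, p(54)=386155, p(55)=451276, p(56)=526823, p(57)=614154, p(58)=715220, p(59)=831820, p(60)=966467, p(61)=1121505, p(62)=1300156, p(63)=1505499, p(64)=1741630, p(65)=2012558, p(66)=2323520, p(67)=2679689, p(68)=3087735, p(69)=3554345, p(70)=4087968, p(71)=4697205, p(72)=5392783, p(73)=6185689, p(74)=7089500, p(75)=8118264, p(76)=9289091, p(77)=10619863, p(78)=12132164, p(79)=13848650, p(80)=15796476, p(81)=18004327, p(82)=20506255, p(83)=23338469, p(84)=26543660, p(85)=30167357, p(86)=34262962, p(87)=38887673, p(88)=44108109, p(89)=49995925, p(90)=56634173, p(91)=64112359, p(92)=72533807, p(93)=82010177, p(94)=92669720, p(95)=104651419, p(96)=118114304, p(97)=133230930, p(98)=150198136, p(99)=169229875, p(100)=190569292, p(101)=214481126, p(102)=241265379, p(103)=271248950, p(104)=304801365, p(105)=342325709, p(106)=384276336, p(107)=431149389, p(108)=483502844, p(109)=541946240, p(110)=607163746, p(111)=679903203, p(112)=761002156, p(113)=851376628, p(114)=952050665, p(115)=1064144451, p(116)=1188908248, p(117)=1327710076, p(118)=1482074143, p(119)=1653668665, p(120)=1844349560, p(121)=2056148051, p(122)=2291320912, p(123)=2552338241, p(124)=2841940500, p(125)=3163127352, p(126)=3519222692, p(127)=3913864295.
Final step: p(128) = p(127) + p(126) - p(123) - p(121) + p(116) + p(113) - p(106) - p(102) + p(93) + p(88) - p(77) - p(71) + p(58) + p(51) - p(36) - p(28) + p(11) + p(2)
= 3913864295 + 3519222692 - 2552338241 - 2056148051 + 1188908248 + 851376628 - 384276336 - 241265379 + 82010177 + 44108109 - 10619863 - 4697205 + 715220 + 239943 - 17977 - 3718 + 56 + 2
= 4351078600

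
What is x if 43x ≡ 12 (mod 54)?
x ≡ 48 (mod 54)

gcd(43, 54) = 1, which divides 12, so solutions exist.
Find 43^(-1) mod 54 by the extended Euclidean algorithm:
54 = 1 × 43 + 11  ⟹  11 = (1)·54 + (-1)·43
43 = 3 × 11 + 10  ⟹  10 = (-3)·54 + (4)·43
11 = 1 × 10 + 1  ⟹  1 = (4)·54 + (-5)·43
So (-5)·43 ≡ 1 (mod 54), i.e. 43^(-1) ≡ -5 ≡ 49 (mod 54).
x ≡ 49 × 12 = 588 ≡ 48 (mod 54).
Check: 43 × 48 = 2064 ≡ 12 (mod 54).
Unique solution: x ≡ 48 (mod 54)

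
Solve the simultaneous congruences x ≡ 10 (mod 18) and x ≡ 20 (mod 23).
388

Using Chinese Remainder Theorem:
M = 18 × 23 = 414
M1 = 23, M2 = 18
y1 = 23^(-1) mod 18 = 11
y2 = 18^(-1) mod 23 = 9
x = (10×23×11 + 20×18×9) mod 414 = 388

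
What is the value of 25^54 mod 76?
1

Repeated squaring. Binary of 54 = 110110.
25^1 ≡ 25 (mod 76); 25^2 ≡ 17 (mod 76); 25^4 ≡ 61 (mod 76); 25^8 ≡ 73 (mod 76); 25^16 ≡ 9 (mod 76); 25^32 ≡ 5 (mod 76)
25^54 = 25^2 × 25^4 × 25^16 × 25^32 ≡ 1 (mod 76)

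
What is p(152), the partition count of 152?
49686288421

p(n) counts ways to write n as a sum of positive integers (order ignored).
Euler's pentagonal recurrence: p(k) = p(k-1) + p(k-2) - p(k-5) - p(k-7) + p(k-12) + p(k-15) - ... (offsets j(3j∓1)/2, signs ++--, p(0)=1, p(<0)=0).
DP table for k = 0..151: p(0)=1, p(1)=1, p(2)=2, p(3)=3, p(4)=5, p(5)=7, p(6)=11, p(7)=15, p(8)=22, p(9)=30, p(10)=42, p(11)=56, p(12)=77, p(13)=101, p(14)=135, p(15)=176, p(16)=231, p(17)=297, p(18)=385, p(19)=490, p(20)=627, p(21)=792, p(22)=1002, p(23)=1255, p(24)=1575, p(25)=1958, p(26)=2436, p(27)=3010, p(28)=3718, p(29)=4565, p(30)=5604, p(31)=6842, p(32)=8349, p(33)=10143, p(34)=12310, p(35)=14883, p(36)=17977, p(37)=21637, p(38)=26015, p(39)=31185, p(40)=37338, p(41)=44583, p(42)=53174, p(43)=63261, p(44)=75175, p(45)=89134, p(46)=105558, p(47)=124754, p(48)=147273, p(49)=173525, p(50)=204226, p(51)=239943, p(52)=281589, p(53)=329931, p(54)=386155, p(55)=451276, p(56)=526823, p(57)=614154, p(58)=715220, p(59)=831820, p(60)=966467, p(61)=1121505, p(62)=1300156, p(63)=1505499, p(64)=1741630, p(65)=2012558, p(66)=2323520, p(67)=2679689, p(68)=3087735, p(69)=3554345, p(70)=4087968, p(71)=4697205, p(72)=5392783, p(73)=6185689, p(74)=7089500, p(75)=8118264, p(76)=9289091, p(77)=10619863, p(78)=12132164, p(79)=13848650, p(80)=15796476, p(81)=18004327, p(82)=20506255, p(83)=23338469, p(84)=26543660, p(85)=30167357, p(86)=34262962, p(87)=38887673, p(88)=44108109, p(89)=49995925, p(90)=56634173, p(91)=64112359, p(92)=72533807, p(93)=82010177, p(94)=92669720, p(95)=104651419, p(96)=118114304, p(97)=133230930, p(98)=150198136, p(99)=169229875, p(100)=190569292, p(101)=214481126, p(102)=241265379, p(103)=271248950, p(104)=304801365, p(105)=342325709, p(106)=384276336, p(107)=431149389, p(108)=483502844, p(109)=541946240, p(110)=607163746, p(111)=679903203, p(112)=761002156, p(113)=851376628, p(114)=952050665, p(115)=1064144451, p(116)=1188908248, p(117)=1327710076, p(118)=1482074143, p(119)=1653668665, p(120)=1844349560, p(121)=2056148051, p(122)=2291320912, p(123)=2552338241, p(124)=2841940500, p(125)=3163127352, p(126)=3519222692, p(127)=3913864295, p(128)=4351078600, p(129)=4835271870, p(130)=5371315400, p(131)=5964539504, p(132)=6620830889, p(133)=7346629512, p(134)=8149040695, p(135)=9035836076, p(136)=10015581680, p(137)=11097645016, p(138)=12292341831, p(139)=13610949895, p(140)=15065878135, p(141)=16670689208, p(142)=18440293320, p(143)=20390982757, p(144)=22540654445, p(145)=24908858009, p(146)=27517052599, p(147)=30388671978, p(148)=33549419497, p(149)=37027355200, p(150)=40853235313, p(151)=45060624582.
Final step: p(152) = p(151) + p(150) - p(147) - p(145) + p(140) + p(137) - p(130) - p(126) + p(117) + p(112) - p(101) - p(95) + p(82) + p(75) - p(60) - p(52) + p(35) + p(26) - p(7)
= 45060624582 + 40853235313 - 30388671978 - 24908858009 + 15065878135 + 11097645016 - 5371315400 - 3519222692 + 1327710076 + 761002156 - 214481126 - 104651419 + 20506255 + 8118264 - 966467 - 281589 + 14883 + 2436 - 15
= 49686288421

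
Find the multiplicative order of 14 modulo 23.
22

23 is prime, so ord(14) divides φ(23) = 22.
Divisors of 22: 1, 2, 11, 22.
Repeated squaring: 14^1 ≡ 14, 14^2 ≡ 12, 14^4 ≡ 6, 14^8 ≡ 13, 14^16 ≡ 8 (mod 23).
Test 14^d mod 23 for each divisor d in increasing order:
14^1 ≡ 14
14^2 ≡ 12
14^11 = 14^8·14^2·14^1 ≡ 22
14^22 = 14^16·14^4·14^2 ≡ 1  ← first divisor giving 1
The order is 22.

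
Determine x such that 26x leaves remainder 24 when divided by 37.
x ≡ 18 (mod 37)

gcd(26, 37) = 1, which divides 24, so solutions exist.
Find 26^(-1) mod 37 by the extended Euclidean algorithm:
37 = 1 × 26 + 11  ⟹  11 = (1)·37 + (-1)·26
26 = 2 × 11 + 4  ⟹  4 = (-2)·37 + (3)·26
11 = 2 × 4 + 3  ⟹  3 = (5)·37 + (-7)·26
4 = 1 × 3 + 1  ⟹  1 = (-7)·37 + (10)·26
So (10)·26 ≡ 1 (mod 37), i.e. 26^(-1) ≡ 10 (mod 37).
x ≡ 10 × 24 = 240 ≡ 18 (mod 37).
Check: 26 × 18 = 468 ≡ 24 (mod 37).
Unique solution: x ≡ 18 (mod 37)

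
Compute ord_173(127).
172

173 is prime, so ord(127) divides φ(173) = 172.
Divisors of 172: 1, 2, 4, 43, 86, 172.
Repeated squaring: 127^1 ≡ 127, 127^2 ≡ 40, 127^4 ≡ 43, 127^8 ≡ 119, 127^16 ≡ 148, 127^32 ≡ 106, 127^64 ≡ 164, 127^128 ≡ 81 (mod 173).
Test 127^d mod 173 for each divisor d in increasing order:
127^1 ≡ 127
127^2 ≡ 40
127^4 ≡ 43
127^43 = 127^32·127^8·127^2·127^1 ≡ 93
127^86 = 127^64·127^16·127^4·127^2 ≡ 172
127^172 = 127^128·127^32·127^8·127^4 ≡ 1  ← first divisor giving 1
The order is 172.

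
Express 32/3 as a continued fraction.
[10; 1, 2]

Euclidean algorithm steps:
32 = 10 × 3 + 2
3 = 1 × 2 + 1
2 = 2 × 1 + 0
Continued fraction: [10; 1, 2]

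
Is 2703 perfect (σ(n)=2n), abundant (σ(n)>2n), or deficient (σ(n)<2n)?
deficient

Proper divisors of 2703: sum = 1 + 3 + 17 + 51 + 53 + 159 + 901 = 1185
Since 1185 < 2703, 2703 is deficient.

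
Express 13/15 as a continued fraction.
[0; 1, 6, 2]

Euclidean algorithm steps:
13 = 0 × 15 + 13
15 = 1 × 13 + 2
13 = 6 × 2 + 1
2 = 2 × 1 + 0
Continued fraction: [0; 1, 6, 2]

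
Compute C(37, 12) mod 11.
1

Using Lucas' theorem:
Write n=37 and k=12 in base 11:
n in base 11: [3, 4]
k in base 11: [1, 1]
C(37,12) mod 11 = ∏ C(n_i, k_i) mod 11
Digit binomials (mod 11): C(3,1) = 3; C(4,1) = 4
Product: 3 × 4 = 12 ≡ 1 (mod 11)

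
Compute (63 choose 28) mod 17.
2

Using Lucas' theorem:
Write n=63 and k=28 in base 17:
n in base 17: [3, 12]
k in base 17: [1, 11]
C(63,28) mod 17 = ∏ C(n_i, k_i) mod 17
Digit binomials (mod 17): C(3,1) = 3; C(12,11) = 12
Product: 3 × 12 = 36 ≡ 2 (mod 17)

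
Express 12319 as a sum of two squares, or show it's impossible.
Not possible

Factorization: 12319 = 97 × 127
By Fermat: n is sum of two squares iff every prime p ≡ 3 (mod 4) appears to even power.
Prime(s) ≡ 3 (mod 4) with odd exponent: [(127, 1)]
Therefore 12319 cannot be expressed as a² + b².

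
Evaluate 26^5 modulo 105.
101

Repeated squaring. Binary of 5 = 101.
26^1 ≡ 26 (mod 105); 26^2 ≡ 46 (mod 105); 26^4 ≡ 16 (mod 105)
26^5 = 26^1 × 26^4 ≡ 101 (mod 105)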